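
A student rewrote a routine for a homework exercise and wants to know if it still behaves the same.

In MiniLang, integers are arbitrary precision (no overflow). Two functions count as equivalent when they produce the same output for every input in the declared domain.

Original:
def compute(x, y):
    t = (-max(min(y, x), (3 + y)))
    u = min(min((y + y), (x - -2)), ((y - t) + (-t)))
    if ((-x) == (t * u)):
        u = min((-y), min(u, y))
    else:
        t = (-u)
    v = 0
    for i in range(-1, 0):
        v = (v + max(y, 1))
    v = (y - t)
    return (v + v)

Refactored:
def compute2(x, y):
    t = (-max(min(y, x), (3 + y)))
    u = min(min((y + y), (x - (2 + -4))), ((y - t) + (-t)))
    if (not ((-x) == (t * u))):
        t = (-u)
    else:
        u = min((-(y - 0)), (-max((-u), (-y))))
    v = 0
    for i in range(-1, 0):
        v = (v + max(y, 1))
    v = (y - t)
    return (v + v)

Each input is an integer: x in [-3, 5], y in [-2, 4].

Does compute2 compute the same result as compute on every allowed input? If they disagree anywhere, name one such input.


Changes here: arithmetic usage differs, and constant usage differs, and boolean connective usage differs, and min/max/abs usage differs; the full 63-point sweep finds no disagreement.
verdict: equivalent


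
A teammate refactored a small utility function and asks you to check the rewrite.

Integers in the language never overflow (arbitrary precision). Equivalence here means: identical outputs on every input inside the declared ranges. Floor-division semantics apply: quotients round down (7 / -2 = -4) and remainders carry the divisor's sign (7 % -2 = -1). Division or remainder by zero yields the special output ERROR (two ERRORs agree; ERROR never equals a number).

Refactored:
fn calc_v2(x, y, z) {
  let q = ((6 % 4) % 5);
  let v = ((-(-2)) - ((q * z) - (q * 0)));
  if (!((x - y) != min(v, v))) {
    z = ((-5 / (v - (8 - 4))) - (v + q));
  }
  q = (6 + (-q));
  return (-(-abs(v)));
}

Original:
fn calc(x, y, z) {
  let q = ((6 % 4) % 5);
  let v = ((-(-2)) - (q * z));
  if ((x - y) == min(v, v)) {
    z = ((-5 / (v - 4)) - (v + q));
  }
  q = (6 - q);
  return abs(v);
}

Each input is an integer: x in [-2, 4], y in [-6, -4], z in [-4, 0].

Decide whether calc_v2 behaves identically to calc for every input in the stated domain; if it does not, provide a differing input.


Comparing the listings, the differences include: constant usage differs, and boolean connective usage differs, and comparison usage differs, and arithmetic usage differs.
Spot check at x=-1, y=-5, z=-2 — calc: q = 2; v = 6; ((x - y) == min(v, v)) -> false; q = 4; return 6. calc_v2: q = 2; v = 6; (!((x - y) != min(v, v))) -> false; q = 4; return 6. Both give 6.
Every one of the 105 inputs gives matching results.
verdict: equivalent


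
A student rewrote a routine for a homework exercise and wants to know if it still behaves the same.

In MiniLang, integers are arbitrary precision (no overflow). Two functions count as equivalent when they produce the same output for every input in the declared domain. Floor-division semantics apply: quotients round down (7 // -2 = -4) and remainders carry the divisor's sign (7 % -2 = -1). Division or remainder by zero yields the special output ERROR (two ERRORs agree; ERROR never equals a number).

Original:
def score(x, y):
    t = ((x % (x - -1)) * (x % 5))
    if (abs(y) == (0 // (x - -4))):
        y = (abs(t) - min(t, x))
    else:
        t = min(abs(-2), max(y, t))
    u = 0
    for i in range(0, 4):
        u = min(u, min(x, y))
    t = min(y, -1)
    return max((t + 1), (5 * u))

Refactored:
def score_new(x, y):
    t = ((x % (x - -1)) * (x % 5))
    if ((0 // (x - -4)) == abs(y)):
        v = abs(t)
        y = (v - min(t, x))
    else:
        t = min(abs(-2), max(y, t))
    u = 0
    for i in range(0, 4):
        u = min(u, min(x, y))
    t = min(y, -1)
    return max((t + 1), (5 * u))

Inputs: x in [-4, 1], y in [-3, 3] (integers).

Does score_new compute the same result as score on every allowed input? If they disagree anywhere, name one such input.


Behavior is preserved: although local variable names differ, statement counts differ, the outputs never diverge.
One worked example (x=-2, y=2) — score: t = 0; (abs(y) == (0 // (x - -4))) -> false; t = 2; u = 0; [i=0]; u = -2; [i=1]; u = -2; [i=2]; u = -2; [i=3]; u = -2; t = -1; return 0; score_new: t = 0; ((0 // (x - -4)) == abs(y)) -> false; t = 2; u = 0; [i=0]; u = -2; [i=1]; u = -2; [i=2]; u = -2; [i=3]; u = -2; t = -1; return 0; agreement on 0.
An exhaustive pass over the 42 declared inputs shows identical outputs.
verdict: equivalent


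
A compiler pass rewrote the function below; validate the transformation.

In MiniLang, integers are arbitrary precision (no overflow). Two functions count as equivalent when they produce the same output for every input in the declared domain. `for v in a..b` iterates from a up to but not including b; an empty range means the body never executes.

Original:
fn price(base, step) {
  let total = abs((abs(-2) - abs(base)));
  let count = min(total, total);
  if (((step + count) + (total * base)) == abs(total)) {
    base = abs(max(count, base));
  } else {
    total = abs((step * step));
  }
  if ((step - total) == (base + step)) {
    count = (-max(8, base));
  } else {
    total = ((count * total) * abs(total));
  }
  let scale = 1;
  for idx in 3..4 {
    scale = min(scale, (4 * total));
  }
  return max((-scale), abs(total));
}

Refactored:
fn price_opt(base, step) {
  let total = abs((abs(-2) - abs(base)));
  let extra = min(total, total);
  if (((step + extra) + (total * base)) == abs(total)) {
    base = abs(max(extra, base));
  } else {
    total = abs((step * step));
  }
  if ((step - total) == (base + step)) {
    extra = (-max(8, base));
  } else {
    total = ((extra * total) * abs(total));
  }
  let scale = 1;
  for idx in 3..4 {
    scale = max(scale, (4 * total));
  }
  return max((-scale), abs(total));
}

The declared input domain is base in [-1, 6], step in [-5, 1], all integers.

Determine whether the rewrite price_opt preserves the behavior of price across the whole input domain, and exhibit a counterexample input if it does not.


The edit looks behavioral (`min(scale, (4 * total))` became `max(scale, (4 * total))`), but over these ranges it never changes the outcome.
As a probe, take base=-1, step=-5: price runs total=1, then count=1, then (((step + count) + (total * base)) == abs(total)) is false, then total=25, then ((step - total) == (base + step)) is false, then total=625, then scale=1, then (idx=3), then scale=1, then returns 625; price_opt runs total=1, then extra=1, then (((step + extra) + (total * base)) == abs(total)) is false, then total=25, then ((step - total) == (base + step)) is false, then total=625, then scale=1, then (idx=3), then scale=2500, then returns 625; both end at 625.
An exhaustive pass over the 56 declared inputs shows identical outputs.
verdict: equivalent


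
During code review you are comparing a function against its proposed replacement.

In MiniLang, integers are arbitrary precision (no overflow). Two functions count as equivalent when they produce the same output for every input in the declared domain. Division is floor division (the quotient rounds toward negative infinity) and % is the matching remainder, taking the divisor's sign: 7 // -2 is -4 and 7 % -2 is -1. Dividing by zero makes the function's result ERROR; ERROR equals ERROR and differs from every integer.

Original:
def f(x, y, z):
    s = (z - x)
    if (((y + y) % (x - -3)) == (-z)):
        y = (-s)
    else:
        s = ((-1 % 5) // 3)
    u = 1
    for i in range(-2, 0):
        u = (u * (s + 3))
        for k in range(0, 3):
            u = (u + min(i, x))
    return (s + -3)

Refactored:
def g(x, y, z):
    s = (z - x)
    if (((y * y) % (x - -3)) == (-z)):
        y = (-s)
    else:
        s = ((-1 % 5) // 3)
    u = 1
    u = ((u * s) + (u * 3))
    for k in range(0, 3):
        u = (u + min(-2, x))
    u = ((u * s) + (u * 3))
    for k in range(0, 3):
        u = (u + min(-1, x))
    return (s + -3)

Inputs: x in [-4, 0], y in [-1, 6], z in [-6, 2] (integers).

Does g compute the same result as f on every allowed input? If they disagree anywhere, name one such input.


These are not equivalent — on x=-1, y=-1, z=-1 the outputs split (-2 vs -3).
f: s=0, then (((y + y) % (x - -3)) == (-z)) is false, then s=1, then u=1, then (i=-2), then u=4, then (k=0), then u=2, then (k=1), then u=0, then (k=2), then u=-2, then (i=-1), then u=-8, then (k=0), then u=-9, then (k=1), then u=-10, then (k=2), then u=-11, then returns -2
g: s=0, then (((y * y) % (x - -3)) == (-z)) is true, then y=0, then u=1, then u=3, then (k=0), then u=1, then (k=1), then u=-1, then (k=2), then u=-3, then u=-9, then (k=0), then u=-10, then (k=1), then u=-11, then (k=2), then u=-12, then returns -3
verdict: not equivalent; witness: x=-1, y=-1, z=-1


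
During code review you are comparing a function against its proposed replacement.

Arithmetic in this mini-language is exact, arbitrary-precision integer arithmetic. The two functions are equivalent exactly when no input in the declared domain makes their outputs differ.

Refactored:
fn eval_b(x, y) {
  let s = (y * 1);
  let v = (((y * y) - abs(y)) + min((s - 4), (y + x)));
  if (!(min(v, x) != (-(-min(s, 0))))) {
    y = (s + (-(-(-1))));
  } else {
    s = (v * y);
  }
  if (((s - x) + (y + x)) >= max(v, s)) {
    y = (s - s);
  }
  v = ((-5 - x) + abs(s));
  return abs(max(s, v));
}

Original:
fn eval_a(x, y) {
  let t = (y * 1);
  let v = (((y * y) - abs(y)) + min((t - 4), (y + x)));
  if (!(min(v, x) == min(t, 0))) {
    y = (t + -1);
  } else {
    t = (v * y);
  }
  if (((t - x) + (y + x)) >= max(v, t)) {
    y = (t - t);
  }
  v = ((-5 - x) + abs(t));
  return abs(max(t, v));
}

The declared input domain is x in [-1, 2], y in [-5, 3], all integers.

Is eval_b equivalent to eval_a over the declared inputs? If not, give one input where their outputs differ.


Not equivalent: x=-1, y=-5 separates them (1 vs 51).
eval_a: t = -5; v = 11; (!(min(v, x) == min(t, 0))) -> true; y = -6; (((t - x) + (y + x)) >= max(v, t)) -> false; v = 1; return 1
eval_b: s = -5; v = 11; (!(min(v, x) != (-(-min(s, 0))))) -> false; s = -55; (((s - x) + (y + x)) >= max(v, s)) -> false; v = 51; return 51
verdict: not equivalent; witness: x=-1, y=-5


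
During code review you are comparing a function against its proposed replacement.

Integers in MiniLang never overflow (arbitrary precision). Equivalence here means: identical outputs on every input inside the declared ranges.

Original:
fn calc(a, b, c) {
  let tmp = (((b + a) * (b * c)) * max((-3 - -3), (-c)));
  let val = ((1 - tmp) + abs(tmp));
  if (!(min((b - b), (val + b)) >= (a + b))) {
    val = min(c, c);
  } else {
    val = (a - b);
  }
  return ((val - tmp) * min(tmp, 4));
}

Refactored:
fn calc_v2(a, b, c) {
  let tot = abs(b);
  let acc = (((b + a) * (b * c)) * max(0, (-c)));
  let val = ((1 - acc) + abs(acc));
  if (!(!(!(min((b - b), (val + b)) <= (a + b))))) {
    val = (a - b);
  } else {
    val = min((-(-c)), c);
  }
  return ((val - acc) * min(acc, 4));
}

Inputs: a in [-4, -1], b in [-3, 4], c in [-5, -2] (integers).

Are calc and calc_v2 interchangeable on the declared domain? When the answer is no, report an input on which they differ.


Whatever the rewrite altered, no input in the stated domain can expose a difference; all 128 inputs agree.
verdict: equivalent


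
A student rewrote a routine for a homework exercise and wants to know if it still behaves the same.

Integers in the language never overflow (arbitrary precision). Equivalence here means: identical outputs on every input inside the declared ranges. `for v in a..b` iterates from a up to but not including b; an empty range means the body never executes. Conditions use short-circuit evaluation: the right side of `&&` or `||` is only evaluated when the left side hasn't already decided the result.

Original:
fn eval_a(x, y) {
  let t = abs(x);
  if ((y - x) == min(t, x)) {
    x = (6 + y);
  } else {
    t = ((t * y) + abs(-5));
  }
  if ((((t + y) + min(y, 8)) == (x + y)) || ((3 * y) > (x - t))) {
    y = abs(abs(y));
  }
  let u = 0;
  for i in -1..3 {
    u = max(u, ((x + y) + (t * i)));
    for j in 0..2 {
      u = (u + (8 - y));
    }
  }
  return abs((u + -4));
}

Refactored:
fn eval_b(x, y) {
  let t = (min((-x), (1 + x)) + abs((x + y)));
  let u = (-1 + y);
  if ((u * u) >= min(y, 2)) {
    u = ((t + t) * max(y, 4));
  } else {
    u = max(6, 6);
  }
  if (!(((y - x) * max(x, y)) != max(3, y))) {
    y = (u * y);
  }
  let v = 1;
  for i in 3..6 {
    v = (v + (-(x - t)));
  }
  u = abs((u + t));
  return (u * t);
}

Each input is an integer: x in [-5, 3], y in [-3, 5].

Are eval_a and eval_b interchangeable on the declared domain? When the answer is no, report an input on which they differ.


Not equivalent: x=-5, y=-3 separates them (86 vs 144).
eval_a: t := 5 | ((y - x) == min(t, x)): false | t := -10 | ((((t + y) + min(y, 8)) == (x + y)) || ((3 * y) > (x - t))): false | u := 0 | iter i=-1: | u := 2 | iter j=0: | u := 13 | iter j=1: | u := 24 | iter i=0: | u := 24 | iter j=0: | u := 35 | iter j=1: | u := 46 | iter i=1: | u := 46 | iter j=0: | u := 57 | iter j=1: | u := 68 | iter i=2: | u := 68 | iter j=0: | u := 79 | iter j=1: | u := 90 | result 86
eval_b: t := 4 | u := -4 | ((u * u) >= min(y, 2)): true | u := 32 | (!(((y - x) * max(x, y)) != max(3, y))): false | v := 1 | iter i=3: | v := 10 | iter i=4: | v := 19 | iter i=5: | v := 28 | u := 36 | result 144
verdict: not equivalent; witness: x=-5, y=-3


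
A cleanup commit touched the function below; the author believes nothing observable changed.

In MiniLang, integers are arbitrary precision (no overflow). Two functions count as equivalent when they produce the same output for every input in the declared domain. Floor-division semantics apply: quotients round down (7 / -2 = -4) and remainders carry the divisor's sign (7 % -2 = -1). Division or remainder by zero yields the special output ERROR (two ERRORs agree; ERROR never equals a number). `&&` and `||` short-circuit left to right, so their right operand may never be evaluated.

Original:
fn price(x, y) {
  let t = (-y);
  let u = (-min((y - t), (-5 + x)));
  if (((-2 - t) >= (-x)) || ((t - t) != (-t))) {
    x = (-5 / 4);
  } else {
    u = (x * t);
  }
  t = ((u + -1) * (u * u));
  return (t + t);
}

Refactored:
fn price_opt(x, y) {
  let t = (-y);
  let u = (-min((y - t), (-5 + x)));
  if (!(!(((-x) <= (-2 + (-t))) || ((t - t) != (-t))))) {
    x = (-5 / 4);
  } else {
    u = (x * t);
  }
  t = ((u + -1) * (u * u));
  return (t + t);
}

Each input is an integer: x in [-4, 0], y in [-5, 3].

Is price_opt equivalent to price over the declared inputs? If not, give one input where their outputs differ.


Behavior is preserved: although boolean connective usage differs, and arithmetic usage differs, and comparison usage differs, the outputs never diverge.
As a probe, take x=0, y=-1: price runs t becomes 1; next u becomes 5; next (((-2 - t) >= (-x)) || ((t - t) != (-t))) evaluates to true; next x becomes -2; next t becomes 100; next final value 200; price_opt runs t becomes 1; next u becomes 5; next (!(!(((-x) <= (-2 + (-t))) || ((t - t) != (-t))))) evaluates to true; next x becomes -2; next t becomes 100; next final value 200; both end at 200.
Checked all 45 inputs in the declared domain: the outputs agree on every one.
verdict: equivalent


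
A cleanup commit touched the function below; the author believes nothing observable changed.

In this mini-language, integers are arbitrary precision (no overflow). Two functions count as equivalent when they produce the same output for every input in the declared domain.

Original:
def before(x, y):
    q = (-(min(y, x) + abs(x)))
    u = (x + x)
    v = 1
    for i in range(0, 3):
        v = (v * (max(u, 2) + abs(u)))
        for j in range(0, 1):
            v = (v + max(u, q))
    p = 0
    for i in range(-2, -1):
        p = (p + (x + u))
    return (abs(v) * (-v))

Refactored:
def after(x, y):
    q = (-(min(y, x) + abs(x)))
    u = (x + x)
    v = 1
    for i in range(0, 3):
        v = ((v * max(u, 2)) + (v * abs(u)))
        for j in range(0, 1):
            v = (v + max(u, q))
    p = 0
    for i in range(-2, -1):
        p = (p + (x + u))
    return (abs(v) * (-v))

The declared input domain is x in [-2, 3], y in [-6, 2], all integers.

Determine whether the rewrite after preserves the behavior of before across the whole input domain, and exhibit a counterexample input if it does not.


Comparing the listings, the differences include: arithmetic usage differs.
Spot check at x=2, y=-5 — before: q=3, then u=4, then v=1, then (i=0), then v=8, then (j=0), then v=12, then (i=1), then v=96, then (j=0), then v=100, then (i=2), then v=800, then (j=0), then v=804, then p=0, then (i=-2), then p=6, then returns -646416. after: q=3, then u=4, then v=1, then (i=0), then v=8, then (j=0), then v=12, then (i=1), then v=96, then (j=0), then v=100, then (i=2), then v=800, then (j=0), then v=804, then p=0, then (i=-2), then p=6, then returns -646416. Both give -646416.
An exhaustive pass over the 54 declared inputs shows identical outputs.
verdict: equivalent


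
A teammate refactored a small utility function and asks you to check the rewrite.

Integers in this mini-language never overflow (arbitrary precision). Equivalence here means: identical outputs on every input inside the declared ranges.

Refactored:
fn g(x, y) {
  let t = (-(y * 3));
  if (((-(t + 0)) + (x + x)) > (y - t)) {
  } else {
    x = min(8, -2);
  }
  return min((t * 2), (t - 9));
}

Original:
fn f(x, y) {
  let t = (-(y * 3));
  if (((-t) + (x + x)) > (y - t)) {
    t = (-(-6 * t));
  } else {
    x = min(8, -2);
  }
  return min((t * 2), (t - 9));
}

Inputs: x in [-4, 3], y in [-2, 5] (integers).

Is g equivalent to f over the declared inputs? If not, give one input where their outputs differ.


There is a counterexample at x=0, y=-2: 27 on one side, -3 on the other.
f: t := 6 | (((-t) + (x + x)) > (y - t)): true | t := 36 | result 27
g: t := 6 | (((-(t + 0)) + (x + x)) > (y - t)): true | result -3
verdict: not equivalent; witness: x=0, y=-2


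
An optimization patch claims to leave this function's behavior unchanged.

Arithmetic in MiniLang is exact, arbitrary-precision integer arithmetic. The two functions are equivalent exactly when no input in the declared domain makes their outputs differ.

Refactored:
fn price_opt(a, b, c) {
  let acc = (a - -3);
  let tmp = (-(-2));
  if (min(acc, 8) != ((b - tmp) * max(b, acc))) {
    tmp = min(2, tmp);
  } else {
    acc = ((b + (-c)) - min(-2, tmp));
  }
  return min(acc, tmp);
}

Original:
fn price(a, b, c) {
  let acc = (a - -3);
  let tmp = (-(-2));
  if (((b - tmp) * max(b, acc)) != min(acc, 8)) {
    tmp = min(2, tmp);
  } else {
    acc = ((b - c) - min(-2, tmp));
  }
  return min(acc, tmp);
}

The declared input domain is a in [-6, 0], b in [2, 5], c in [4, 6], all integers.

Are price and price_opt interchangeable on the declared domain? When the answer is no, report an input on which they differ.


Behavior is preserved: although arithmetic usage differs, the outputs never diverge.
One worked example (a=0, b=4, c=5) — price: acc := 3 | tmp := 2 | (((b - tmp) * max(b, acc)) != min(acc, 8)): true | tmp := 2 | result 2; price_opt: acc := 3 | tmp := 2 | (min(acc, 8) != ((b - tmp) * max(b, acc))): true | tmp := 2 | result 2; agreement on 2.
Across all 84 domain points the two functions coincide.
verdict: equivalent


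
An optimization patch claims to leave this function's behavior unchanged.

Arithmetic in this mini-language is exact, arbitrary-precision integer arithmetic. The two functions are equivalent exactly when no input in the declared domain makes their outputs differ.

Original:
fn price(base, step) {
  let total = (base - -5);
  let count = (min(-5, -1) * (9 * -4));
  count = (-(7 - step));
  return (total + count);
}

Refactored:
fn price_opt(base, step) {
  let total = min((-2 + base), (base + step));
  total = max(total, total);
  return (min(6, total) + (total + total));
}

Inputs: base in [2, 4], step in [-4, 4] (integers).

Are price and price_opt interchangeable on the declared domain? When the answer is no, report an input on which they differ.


Take base=2, step=-4.
price: total becomes 7; next count becomes 180; next count becomes -11; next final value -4
price_opt: total becomes -2; next total becomes -2; next final value -6
-4 and -6 differ, so these are not the same function on this domain.
verdict: not equivalent; witness: base=2, step=-4


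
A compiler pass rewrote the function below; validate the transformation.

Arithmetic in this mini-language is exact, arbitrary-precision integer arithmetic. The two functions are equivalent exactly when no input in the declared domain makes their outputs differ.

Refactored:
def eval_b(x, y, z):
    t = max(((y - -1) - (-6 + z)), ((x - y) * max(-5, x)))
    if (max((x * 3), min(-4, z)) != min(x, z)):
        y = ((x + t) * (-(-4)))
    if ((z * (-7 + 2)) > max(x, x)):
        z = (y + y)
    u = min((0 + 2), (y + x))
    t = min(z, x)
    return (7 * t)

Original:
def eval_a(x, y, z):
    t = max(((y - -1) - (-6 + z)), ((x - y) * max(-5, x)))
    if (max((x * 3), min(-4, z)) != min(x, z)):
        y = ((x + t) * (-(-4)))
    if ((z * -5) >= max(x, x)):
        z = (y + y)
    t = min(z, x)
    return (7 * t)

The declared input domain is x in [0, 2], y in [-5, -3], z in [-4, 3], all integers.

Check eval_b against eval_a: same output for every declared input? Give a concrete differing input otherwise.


At x=0, y=-5, z=0: eval_a gives -70, eval_b gives 0.
verdict: not equivalent; witness: x=0, y=-5, z=0


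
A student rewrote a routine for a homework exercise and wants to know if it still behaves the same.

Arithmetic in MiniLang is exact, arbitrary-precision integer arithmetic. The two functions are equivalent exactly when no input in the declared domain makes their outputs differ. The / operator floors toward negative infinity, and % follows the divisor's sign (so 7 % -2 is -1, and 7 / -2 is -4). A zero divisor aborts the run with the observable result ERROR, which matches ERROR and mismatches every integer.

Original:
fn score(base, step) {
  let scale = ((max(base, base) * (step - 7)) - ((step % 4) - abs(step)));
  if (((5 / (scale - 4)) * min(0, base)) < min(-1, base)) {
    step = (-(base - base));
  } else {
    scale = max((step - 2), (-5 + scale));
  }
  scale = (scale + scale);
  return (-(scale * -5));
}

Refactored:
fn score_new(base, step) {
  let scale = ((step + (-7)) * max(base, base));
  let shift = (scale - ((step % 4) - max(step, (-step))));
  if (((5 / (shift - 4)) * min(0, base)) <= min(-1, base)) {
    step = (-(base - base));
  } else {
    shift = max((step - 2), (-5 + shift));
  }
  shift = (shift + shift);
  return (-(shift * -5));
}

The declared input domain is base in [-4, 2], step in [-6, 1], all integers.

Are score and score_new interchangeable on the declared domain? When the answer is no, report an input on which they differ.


The rewrite breaks on base=-1, step=-2, where the results are 40 and 90.
score: scale = 9; (((5 / (scale - 4)) * min(0, base)) < min(-1, base)) -> false; scale = 4; scale = 8; return 40
score_new: scale = 9; shift = 9; (((5 / (shift - 4)) * min(0, base)) <= min(-1, base)) -> true; step = 0; shift = 18; return 90
verdict: not equivalent; witness: base=-1, step=-2


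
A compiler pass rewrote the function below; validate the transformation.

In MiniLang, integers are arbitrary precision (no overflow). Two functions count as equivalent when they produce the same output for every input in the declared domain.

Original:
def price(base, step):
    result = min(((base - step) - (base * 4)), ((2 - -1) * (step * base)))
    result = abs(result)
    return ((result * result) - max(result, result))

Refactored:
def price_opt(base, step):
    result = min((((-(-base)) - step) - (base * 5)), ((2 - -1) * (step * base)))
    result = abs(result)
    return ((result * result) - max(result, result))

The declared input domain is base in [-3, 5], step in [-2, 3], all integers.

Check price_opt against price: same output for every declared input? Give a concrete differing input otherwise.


Consider the input base=-3, step=-2.
price: result becomes 11; next result becomes 11; next final value 110
price_opt: result becomes 14; next result becomes 14; next final value 182
110 != 182, so the rewrite changes behavior.
verdict: not equivalent; witness: base=-3, step=-2


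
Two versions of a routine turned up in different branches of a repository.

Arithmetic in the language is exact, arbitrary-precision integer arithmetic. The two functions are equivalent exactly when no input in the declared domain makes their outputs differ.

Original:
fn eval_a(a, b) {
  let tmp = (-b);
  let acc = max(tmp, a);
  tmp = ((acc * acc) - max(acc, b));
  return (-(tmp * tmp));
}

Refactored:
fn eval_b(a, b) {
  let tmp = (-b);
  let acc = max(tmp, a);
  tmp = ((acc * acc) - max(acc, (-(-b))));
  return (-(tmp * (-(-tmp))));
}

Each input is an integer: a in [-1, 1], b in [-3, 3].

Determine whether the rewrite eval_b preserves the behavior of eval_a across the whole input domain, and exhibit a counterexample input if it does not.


Changes here: same computation, different form; the full 21-point sweep finds no disagreement.
verdict: equivalent


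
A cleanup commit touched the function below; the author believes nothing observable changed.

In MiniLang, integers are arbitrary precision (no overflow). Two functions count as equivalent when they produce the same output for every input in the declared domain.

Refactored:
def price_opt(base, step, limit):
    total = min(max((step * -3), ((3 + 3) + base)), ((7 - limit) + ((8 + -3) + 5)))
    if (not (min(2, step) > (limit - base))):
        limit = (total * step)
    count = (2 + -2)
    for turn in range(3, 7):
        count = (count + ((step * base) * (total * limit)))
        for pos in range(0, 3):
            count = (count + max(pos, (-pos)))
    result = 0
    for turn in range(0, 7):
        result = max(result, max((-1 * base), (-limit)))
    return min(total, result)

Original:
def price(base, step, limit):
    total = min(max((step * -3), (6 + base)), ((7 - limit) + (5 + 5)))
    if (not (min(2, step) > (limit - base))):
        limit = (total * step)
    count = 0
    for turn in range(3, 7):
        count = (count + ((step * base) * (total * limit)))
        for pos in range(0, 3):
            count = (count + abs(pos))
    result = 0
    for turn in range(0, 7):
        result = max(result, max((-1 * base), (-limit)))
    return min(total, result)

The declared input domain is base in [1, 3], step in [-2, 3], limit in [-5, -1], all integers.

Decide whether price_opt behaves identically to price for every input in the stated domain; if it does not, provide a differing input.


Equivalent — the differences include constant usage differs, arithmetic usage differs, min/max/abs usage differs, yet no declared input distinguishes the two.
One worked example (base=1, step=-2, limit=-1) — price: total=7, then (not (min(2, step) > (limit - base))) is true, then limit=-14, then count=0, then (turn=3), then count=196, then (pos=0), then count=196, then (pos=1), then count=197, then (pos=2), then count=199, then (turn=4), then count=395, then (pos=0), then count=395, then (pos=1), then count=396, then (pos=2), then count=398, then (turn=5), then count=594, then (pos=0), then count=594, then (pos=1), then count=595, then (pos=2), then count=597, then (turn=6), then count=793, then (pos=0), then count=793, then (pos=1), then count=794, then (pos=2), then count=796, then result=0, then (turn=0), then result=14, then (turn=1), then result=14, then (turn=2), then result=14, then (turn=3), then result=14, then (turn=4), then result=14, then (turn=5), then result=14, then (turn=6), then result=14, then returns 7; price_opt: total=7, then (not (min(2, step) > (limit - base))) is true, then limit=-14, then count=0, then (turn=3), then count=196, then (pos=0), then count=196, then (pos=1), then count=197, then (pos=2), then count=199, then (turn=4), then count=395, then (pos=0), then count=395, then (pos=1), then count=396, then (pos=2), then count=398, then (turn=5), then count=594, then (pos=0), then count=594, then (pos=1), then count=595, then (pos=2), then count=597, then (turn=6), then count=793, then (pos=0), then count=793, then (pos=1), then count=794, then (pos=2), then count=796, then result=0, then (turn=0), then result=14, then (turn=1), then result=14, then (turn=2), then result=14, then (turn=3), then result=14, then (turn=4), then result=14, then (turn=5), then result=14, then (turn=6), then result=14, then returns 7; agreement on 7.
Every one of the 90 inputs gives matching results.
verdict: equivalent


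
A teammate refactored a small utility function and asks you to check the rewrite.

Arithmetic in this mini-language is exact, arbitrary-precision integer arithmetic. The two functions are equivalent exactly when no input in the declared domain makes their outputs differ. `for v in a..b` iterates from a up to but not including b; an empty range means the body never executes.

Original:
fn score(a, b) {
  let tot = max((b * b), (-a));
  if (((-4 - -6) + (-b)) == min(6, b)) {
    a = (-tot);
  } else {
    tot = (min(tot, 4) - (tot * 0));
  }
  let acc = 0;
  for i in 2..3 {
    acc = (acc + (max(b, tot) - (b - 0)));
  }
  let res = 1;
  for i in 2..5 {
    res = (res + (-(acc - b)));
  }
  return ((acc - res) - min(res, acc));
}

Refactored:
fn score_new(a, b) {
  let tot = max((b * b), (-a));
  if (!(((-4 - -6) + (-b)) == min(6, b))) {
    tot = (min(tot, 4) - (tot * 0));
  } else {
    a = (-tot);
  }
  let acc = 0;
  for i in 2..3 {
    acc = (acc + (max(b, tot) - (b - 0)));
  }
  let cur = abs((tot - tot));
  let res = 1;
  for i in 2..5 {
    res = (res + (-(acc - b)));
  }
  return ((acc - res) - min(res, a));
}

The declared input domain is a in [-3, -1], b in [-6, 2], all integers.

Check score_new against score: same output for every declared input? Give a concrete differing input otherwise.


a=-3, b=1 yields 6 from score but 7 from score_new.
verdict: not equivalent; witness: a=-3, b=1


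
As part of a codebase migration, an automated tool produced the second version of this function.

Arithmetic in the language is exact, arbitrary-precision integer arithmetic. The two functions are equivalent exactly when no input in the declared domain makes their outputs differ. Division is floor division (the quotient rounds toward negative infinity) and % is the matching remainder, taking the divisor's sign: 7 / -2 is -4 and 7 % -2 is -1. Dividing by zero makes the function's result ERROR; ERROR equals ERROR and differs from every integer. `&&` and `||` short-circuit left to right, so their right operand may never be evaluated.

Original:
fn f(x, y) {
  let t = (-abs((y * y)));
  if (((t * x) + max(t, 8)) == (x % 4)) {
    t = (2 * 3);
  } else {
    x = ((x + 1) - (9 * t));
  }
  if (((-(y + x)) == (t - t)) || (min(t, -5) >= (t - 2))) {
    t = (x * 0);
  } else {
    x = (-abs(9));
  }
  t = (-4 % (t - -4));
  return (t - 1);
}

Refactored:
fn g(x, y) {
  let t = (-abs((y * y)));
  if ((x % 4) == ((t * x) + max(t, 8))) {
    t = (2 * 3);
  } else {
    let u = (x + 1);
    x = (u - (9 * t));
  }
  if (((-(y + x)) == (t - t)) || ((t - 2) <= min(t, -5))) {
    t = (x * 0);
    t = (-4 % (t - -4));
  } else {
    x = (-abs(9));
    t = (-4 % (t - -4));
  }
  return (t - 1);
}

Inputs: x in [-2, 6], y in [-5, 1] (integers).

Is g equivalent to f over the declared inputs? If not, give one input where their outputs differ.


Differences: constant usage differs; also arithmetic usage differs; also comparison usage differs; also statement counts differ; also local variable names differ — yet all 63 inputs agree.
verdict: equivalent


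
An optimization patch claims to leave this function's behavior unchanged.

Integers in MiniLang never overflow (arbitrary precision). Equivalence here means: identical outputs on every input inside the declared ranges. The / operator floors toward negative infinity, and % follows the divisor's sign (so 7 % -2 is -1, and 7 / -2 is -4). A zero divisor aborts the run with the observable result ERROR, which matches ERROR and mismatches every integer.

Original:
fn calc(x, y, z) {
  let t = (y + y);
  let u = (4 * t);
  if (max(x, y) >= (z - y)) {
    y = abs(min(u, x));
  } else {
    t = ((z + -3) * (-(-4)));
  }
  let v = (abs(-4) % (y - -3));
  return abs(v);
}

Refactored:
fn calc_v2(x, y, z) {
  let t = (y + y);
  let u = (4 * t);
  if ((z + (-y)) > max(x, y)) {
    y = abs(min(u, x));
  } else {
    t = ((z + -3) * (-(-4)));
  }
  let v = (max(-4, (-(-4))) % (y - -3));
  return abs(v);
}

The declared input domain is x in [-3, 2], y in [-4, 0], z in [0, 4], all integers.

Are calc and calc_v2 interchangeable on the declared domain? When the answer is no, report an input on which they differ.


At x=-3, y=-4, z=0: calc gives 0, calc_v2 gives 4.
verdict: not equivalent; witness: x=-3, y=-4, z=0


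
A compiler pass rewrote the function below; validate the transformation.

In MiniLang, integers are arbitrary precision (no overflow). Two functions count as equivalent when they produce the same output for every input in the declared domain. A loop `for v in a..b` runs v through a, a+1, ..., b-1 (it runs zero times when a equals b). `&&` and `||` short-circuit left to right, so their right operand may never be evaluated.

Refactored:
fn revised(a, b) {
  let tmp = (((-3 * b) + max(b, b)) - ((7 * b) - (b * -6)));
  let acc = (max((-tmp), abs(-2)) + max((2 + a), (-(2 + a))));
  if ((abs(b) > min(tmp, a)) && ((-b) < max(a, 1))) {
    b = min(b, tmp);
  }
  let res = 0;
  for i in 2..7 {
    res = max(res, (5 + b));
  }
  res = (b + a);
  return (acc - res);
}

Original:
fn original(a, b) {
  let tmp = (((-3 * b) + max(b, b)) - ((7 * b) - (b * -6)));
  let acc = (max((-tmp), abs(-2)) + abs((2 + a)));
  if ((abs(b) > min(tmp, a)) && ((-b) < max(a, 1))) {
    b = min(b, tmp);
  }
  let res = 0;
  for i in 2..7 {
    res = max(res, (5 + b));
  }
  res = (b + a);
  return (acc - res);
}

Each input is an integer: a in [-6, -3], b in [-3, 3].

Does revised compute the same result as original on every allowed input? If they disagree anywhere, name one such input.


Equivalent — the differences include arithmetic usage differs; and min/max/abs usage differs; and constant usage differs, yet no declared input distinguishes the two.
As a probe, take a=-6, b=3: original runs tmp=-45, then acc=49, then ((abs(b) > min(tmp, a)) && ((-b) < max(a, 1))) is true, then b=-45, then res=0, then (i=2), then res=0, then (i=3), then res=0, then (i=4), then res=0, then (i=5), then res=0, then (i=6), then res=0, then res=-51, then returns 100; revised runs tmp=-45, then acc=49, then ((abs(b) > min(tmp, a)) && ((-b) < max(a, 1))) is true, then b=-45, then res=0, then (i=2), then res=0, then (i=3), then res=0, then (i=4), then res=0, then (i=5), then res=0, then (i=6), then res=0, then res=-51, then returns 100; both end at 100.
Every one of the 28 inputs gives matching results.
verdict: equivalent


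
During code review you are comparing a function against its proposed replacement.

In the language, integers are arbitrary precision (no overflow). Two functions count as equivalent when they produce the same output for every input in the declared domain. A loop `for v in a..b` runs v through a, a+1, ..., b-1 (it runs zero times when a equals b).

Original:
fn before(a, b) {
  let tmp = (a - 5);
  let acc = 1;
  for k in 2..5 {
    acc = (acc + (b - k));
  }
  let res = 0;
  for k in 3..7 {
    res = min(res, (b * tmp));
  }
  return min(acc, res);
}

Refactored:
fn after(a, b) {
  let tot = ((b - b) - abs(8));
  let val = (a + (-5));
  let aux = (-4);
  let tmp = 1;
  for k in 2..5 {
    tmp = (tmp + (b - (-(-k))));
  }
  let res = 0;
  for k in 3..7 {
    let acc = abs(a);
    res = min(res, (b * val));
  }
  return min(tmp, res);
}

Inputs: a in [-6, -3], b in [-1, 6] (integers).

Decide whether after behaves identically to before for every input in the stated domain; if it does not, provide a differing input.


The two versions differ — the changes include min/max/abs usage differs; and constant usage differs; and statement counts differ; and local variable names differ; and arithmetic usage differs.
Tracing a=-5, b=6: before: tmp=-10, then acc=1, then (k=2), then acc=5, then (k=3), then acc=8, then (k=4), then acc=10, then res=0, then (k=3), then res=-60, then (k=4), then res=-60, then (k=5), then res=-60, then (k=6), then res=-60, then returns -60 | after: tot=-8, then val=-10, then aux=-4, then tmp=1, then (k=2), then tmp=5, then (k=3), then tmp=8, then (k=4), then tmp=10, then res=0, then (k=3), then acc=5, then res=-60, then (k=4), then acc=5, then res=-60, then (k=5), then acc=5, then res=-60, then (k=6), then acc=5, then res=-60, then returns -60 — matching result -60.
Across all 32 domain points the two functions coincide.
verdict: equivalent


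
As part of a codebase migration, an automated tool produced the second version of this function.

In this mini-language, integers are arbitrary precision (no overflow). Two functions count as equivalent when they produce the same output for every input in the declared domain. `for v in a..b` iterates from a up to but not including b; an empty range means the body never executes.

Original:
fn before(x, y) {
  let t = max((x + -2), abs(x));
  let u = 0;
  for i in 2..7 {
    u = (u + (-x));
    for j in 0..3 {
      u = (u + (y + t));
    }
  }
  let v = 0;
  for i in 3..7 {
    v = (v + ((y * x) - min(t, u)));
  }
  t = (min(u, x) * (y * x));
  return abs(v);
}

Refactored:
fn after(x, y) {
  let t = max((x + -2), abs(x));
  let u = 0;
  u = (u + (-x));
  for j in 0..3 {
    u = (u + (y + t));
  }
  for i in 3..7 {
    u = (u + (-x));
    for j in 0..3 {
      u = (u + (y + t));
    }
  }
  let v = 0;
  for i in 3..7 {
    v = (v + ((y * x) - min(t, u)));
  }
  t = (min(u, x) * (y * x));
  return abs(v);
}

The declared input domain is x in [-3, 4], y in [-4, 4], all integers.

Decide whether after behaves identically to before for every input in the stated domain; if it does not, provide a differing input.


Reading the diff, among the changes: loop structure differs; also statement counts differ; also arithmetic usage differs.
Spot check at x=4, y=1 — before: t := 4 | u := 0 | iter i=2: | u := -4 | iter j=0: | u := 1 | iter j=1: | u := 6 | iter j=2: | u := 11 | iter i=3: | u := 7 | iter j=0: | u := 12 | iter j=1: | u := 17 | iter j=2: | u := 22 | iter i=4: | u := 18 | iter j=0: | u := 23 | iter j=1: | u := 28 | iter j=2: | u := 33 | iter i=5: | u := 29 | iter j=0: | u := 34 | iter j=1: | u := 39 | iter j=2: | u := 44 | iter i=6: | u := 40 | iter j=0: | u := 45 | iter j=1: | u := 50 | iter j=2: | u := 55 | v := 0 | iter i=3: | v := 0 | iter i=4: | v := 0 | iter i=5: | v := 0 | iter i=6: | v := 0 | t := 16 | result 0. after: t := 4 | u := 0 | u := -4 | iter j=0: | u := 1 | iter j=1: | u := 6 | iter j=2: | u := 11 | iter i=3: | u := 7 | iter j=0: | u := 12 | iter j=1: | u := 17 | iter j=2: | u := 22 | iter i=4: | u := 18 | iter j=0: | u := 23 | iter j=1: | u := 28 | iter j=2: | u := 33 | iter i=5: | u := 29 | iter j=0: | u := 34 | iter j=1: | u := 39 | iter j=2: | u := 44 | iter i=6: | u := 40 | iter j=0: | u := 45 | iter j=1: | u := 50 | iter j=2: | u := 55 | v := 0 | iter i=3: | v := 0 | iter i=4: | v := 0 | iter i=5: | v := 0 | iter i=6: | v := 0 | t := 16 | result 0. Both give 0.
Across all 72 domain points the two functions coincide.
verdict: equivalent


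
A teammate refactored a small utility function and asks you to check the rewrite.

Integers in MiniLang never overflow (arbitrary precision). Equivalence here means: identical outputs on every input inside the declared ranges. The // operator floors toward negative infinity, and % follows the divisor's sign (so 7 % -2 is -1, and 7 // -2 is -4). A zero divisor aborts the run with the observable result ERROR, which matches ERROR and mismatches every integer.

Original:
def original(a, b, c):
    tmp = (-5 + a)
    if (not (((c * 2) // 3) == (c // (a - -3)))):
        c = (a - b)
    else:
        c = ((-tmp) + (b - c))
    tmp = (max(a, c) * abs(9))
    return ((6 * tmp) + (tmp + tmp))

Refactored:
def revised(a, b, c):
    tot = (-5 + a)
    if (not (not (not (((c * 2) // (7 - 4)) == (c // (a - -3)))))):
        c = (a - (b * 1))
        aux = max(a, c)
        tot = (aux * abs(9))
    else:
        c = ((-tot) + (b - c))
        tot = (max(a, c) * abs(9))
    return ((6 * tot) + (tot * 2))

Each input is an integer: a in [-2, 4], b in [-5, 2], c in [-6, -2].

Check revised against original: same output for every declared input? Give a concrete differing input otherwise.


Although local variable names differ, plus arithmetic usage differs, plus statement counts differ, plus min/max/abs usage differs, plus constant usage differs, plus boolean connective usage differs, 280/280 inputs agree.
verdict: equivalent
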